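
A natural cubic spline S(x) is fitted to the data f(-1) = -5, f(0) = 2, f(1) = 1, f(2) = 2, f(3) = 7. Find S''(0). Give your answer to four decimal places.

-13.2857

Put σ_i = S'' at the i-th knot. Here h = (1, 1, 1, 1) and Δ = (7, -1, 1, 5), so the interior equations h_(i-1)·σ_(i-1) + 2(h_(i-1)+h_i)·σ_i + h_i·σ_(i+1) = 6(Δ_i − Δ_(i-1)) read
  1·σ_0 + 4·σ_1 + 1·σ_2 = 6(Δ_1 - Δ_0) = -48
  1·σ_1 + 4·σ_2 + 1·σ_3 = 6(Δ_2 - Δ_1) = 12
  1·σ_2 + 4·σ_3 + 1·σ_4 = 6(Δ_3 - Δ_2) = 24
Natural end conditions: σ_0 = σ_4 = 0.
Forward elimination and back-substitution give σ_0 = 0, σ_1 = -93/7, σ_2 = 36/7, σ_3 = 33/7, σ_4 = 0.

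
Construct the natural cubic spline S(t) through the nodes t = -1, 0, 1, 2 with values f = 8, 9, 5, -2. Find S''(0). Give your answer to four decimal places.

Put M_i = S'' at the i-th knot. Here h = (1, 1, 1) and Δ = (1, -4, -7), so the interior equations h_(i-1)·M_(i-1) + 2(h_(i-1)+h_i)·M_i + h_i·M_(i+1) = 6(Δ_i − Δ_(i-1)) read
  1·M_0 + 4·M_1 + 1·M_2 = 6(Δ_1 - Δ_0) = -30
  1·M_1 + 4·M_2 + 1·M_3 = 6(Δ_2 - Δ_1) = -18
Natural end conditions: M_0 = M_3 = 0.
Forward elimination and back-substitution give M_0 = 0, M_1 = -34/5, M_2 = -14/5, M_3 = 0.

-6.8000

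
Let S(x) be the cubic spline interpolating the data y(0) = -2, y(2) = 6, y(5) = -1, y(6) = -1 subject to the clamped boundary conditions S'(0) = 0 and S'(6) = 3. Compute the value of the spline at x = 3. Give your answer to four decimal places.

5.8889

With m_i denoting the second derivative at x_i, h_i = 2, 3, 1, and Δ_i = (y_(i+1) − y_i)/h_i = 4, -7/3, 0:
  2·m_0 + 10·m_1 + 3·m_2 = 6(Δ_1 - Δ_0) = -38
  3·m_1 + 8·m_2 + 1·m_3 = 6(Δ_2 - Δ_1) = 14
Clamped end conditions give two more equations: 2h_0·m_0 + h_0·m_1 = 6(Δ_0 - S'(0)) = 24 and h_2·m_2 + 2h_2·m_3 = 6(S'(6) - Δ_2) = 18.
Hence m_0 = 28/3, m_1 = -20/3, m_2 = 10/3, m_3 = 22/3.
On [2, 5], S(x) = 6 + 8/3·(x - 2) - 10/3·(x - 2)² + 5/9·(x - 2)³.
With (x - 2) = 1: S(3) = 53/9.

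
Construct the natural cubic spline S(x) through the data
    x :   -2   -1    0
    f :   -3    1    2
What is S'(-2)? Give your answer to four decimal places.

Write m_i for S''(x_i). With h_i = 1, 1 and divided differences Δ_i = 4, 1, the continuity of S' gives the tridiagonal system
  1·m_0 + 4·m_1 + 1·m_2 = 6(Δ_1 - Δ_0) = -18
Natural end conditions: m_0 = m_2 = 0.
Solving the tridiagonal system: m_0 = 0, m_1 = -9/2, m_2 = 0.
On [-2, -1], S'(x) = b_0 + 2c_0·(x + 2) + 3d_0·(x + 2)² with b_0 = Δ_0 - h_0(2m_0 + m_1)/6 = 19/4, c_0 = m_0/2 = 0, d_0 = (m_1 - m_0)/(6h_0) = -3/4. So S'(-2) = 19/4.

4.7500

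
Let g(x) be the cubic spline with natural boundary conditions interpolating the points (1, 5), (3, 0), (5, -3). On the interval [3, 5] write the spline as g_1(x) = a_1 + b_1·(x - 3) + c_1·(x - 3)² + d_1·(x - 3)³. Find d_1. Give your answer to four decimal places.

-0.0625

Let M_i = g''(x_i). Step sizes h_i = 2, 2; slopes of the chords Δ_i = (y_(i+1) - y_i)/h_i = -5/2, -3/2.
  2·M_0 + 8·M_1 + 2·M_2 = 6(Δ_1 - Δ_0) = 6
Natural end conditions: M_0 = M_2 = 0.
Hence M_0 = 0, M_1 = 3/4, M_2 = 0.
On [3, 5], with g_1(x) = a_1 + b_1·(x - 3) + c_1·(x - 3)² + d_1·(x - 3)³: c_1 = M_1/2 = 3/8, d_1 = (M_2 - M_1)/(6h_1) = -1/16, b_1 = Δ_1 - h_1(2M_1 + M_2)/6 = -2.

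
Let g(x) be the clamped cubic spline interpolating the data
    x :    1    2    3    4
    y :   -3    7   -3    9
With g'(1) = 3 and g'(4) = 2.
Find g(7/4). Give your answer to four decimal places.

Write M_i for g''(x_i). With h_i = 1, 1, 1 and divided differences Δ_i = 10, -10, 12, the continuity of g' gives the tridiagonal system
  1·M_0 + 4·M_1 + 1·M_2 = 6(Δ_1 - Δ_0) = -120
  1·M_1 + 4·M_2 + 1·M_3 = 6(Δ_2 - Δ_1) = 132
Clamped end conditions give two more equations: 2h_0·M_0 + h_0·M_1 = 6(Δ_0 - g'(1)) = 42 and h_2·M_2 + 2h_2·M_3 = 6(g'(4) - Δ_2) = -60.
Forward elimination and back-substitution give M_0 = 752/15, M_1 = -874/15, M_2 = 944/15, M_3 = -922/15.
On [1, 2], g(x) = -3 + 3·(x - 1) + 376/15·(x - 1)² - 271/15·(x - 1)³.
With (x - 1) = 3/4: g(7/4) = 1833/320.

5.7281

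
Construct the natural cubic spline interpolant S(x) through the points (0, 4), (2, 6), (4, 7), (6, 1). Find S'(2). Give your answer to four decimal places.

1.2000

With σ_i denoting the second derivative at x_i, h_i = 2, 2, 2, and Δ_i = (y_(i+1) − y_i)/h_i = 1, 1/2, -3:
  2·σ_0 + 8·σ_1 + 2·σ_2 = 6(Δ_1 - Δ_0) = -3
  2·σ_1 + 8·σ_2 + 2·σ_3 = 6(Δ_2 - Δ_1) = -21
Natural end conditions: σ_0 = σ_3 = 0.
Forward elimination and back-substitution give σ_0 = 0, σ_1 = 3/10, σ_2 = -27/10, σ_3 = 0.
On [2, 4], S'(x) = b_1 + 2c_1·(x - 2) + 3d_1·(x - 2)² with b_1 = Δ_1 - h_1(2σ_1 + σ_2)/6 = 6/5, c_1 = σ_1/2 = 3/20, d_1 = (σ_2 - σ_1)/(6h_1) = -1/4. So S'(2) = 6/5.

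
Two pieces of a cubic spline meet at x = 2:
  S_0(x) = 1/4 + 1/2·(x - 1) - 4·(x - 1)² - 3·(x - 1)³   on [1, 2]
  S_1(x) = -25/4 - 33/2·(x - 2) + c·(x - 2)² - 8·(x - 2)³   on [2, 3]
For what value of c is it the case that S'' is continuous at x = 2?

-13

S_0''(x) = -8 - 18·(x - 1), so S_0''(2) = -26. On the right, S_1''(2) = 2c, so c = -13.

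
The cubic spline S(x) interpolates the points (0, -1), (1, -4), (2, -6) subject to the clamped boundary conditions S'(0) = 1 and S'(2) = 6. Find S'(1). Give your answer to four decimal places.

Write m_i for S''(x_i). With h_i = 1, 1 and divided differences Δ_i = -3, -2, the continuity of S' gives the tridiagonal system
  1·m_0 + 4·m_1 + 1·m_2 = 6(Δ_1 - Δ_0) = 6
Clamped end conditions give two more equations: 2h_0·m_0 + h_0·m_1 = 6(Δ_0 - S'(0)) = -24 and h_1·m_1 + 2h_1·m_2 = 6(S'(2) - Δ_1) = 48.
Solving the tridiagonal system: m_0 = -11, m_1 = -2, m_2 = 25.
On [1, 2], S'(x) = b_1 + 2c_1·(x - 1) + 3d_1·(x - 1)² with b_1 = Δ_1 - h_1(2m_1 + m_2)/6 = -11/2, c_1 = m_1/2 = -1, d_1 = (m_2 - m_1)/(6h_1) = 9/2. So S'(1) = -11/2.

-5.5000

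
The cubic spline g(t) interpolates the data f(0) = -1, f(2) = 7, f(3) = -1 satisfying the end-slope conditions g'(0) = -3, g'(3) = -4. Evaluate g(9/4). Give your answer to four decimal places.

Let M_i = g''(x_i). Step sizes h_i = 2, 1; slopes of the chords Δ_i = (y_(i+1) - y_i)/h_i = 4, -8.
  2·M_0 + 6·M_1 + 1·M_2 = 6(Δ_1 - Δ_0) = -72
Clamped end conditions give two more equations: 2h_0·M_0 + h_0·M_1 = 6(Δ_0 - g'(0)) = 42 and h_1·M_1 + 2h_1·M_2 = 6(g'(3) - Δ_1) = 24.
Solving: M_0 = 133/6, M_1 = -70/3, M_2 = 71/3.
On [2, 3], g(t) = 7 - 25/6·(t - 2) - 35/3·(t - 2)² + 47/6·(t - 2)³.
With (t - 2) = 1/4: g(9/4) = 685/128.

5.3516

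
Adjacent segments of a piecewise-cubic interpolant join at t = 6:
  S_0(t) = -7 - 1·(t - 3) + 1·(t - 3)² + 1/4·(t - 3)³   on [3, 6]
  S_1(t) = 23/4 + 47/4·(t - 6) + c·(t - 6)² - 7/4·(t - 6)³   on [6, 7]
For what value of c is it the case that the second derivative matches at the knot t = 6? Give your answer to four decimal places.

S_0''(t) = 2 + 3/2·(t - 3), so S_0''(6) = 13/2. On the right, S_1''(6) = 2c, so c = 13/4.

3.2500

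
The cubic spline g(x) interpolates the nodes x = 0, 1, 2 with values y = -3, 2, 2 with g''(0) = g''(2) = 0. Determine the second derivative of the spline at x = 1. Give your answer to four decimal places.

-7.5000

Let M_i = g''(x_i). Step sizes h_i = 1, 1; slopes of the chords Δ_i = (y_(i+1) - y_i)/h_i = 5, 0.
  1·M_0 + 4·M_1 + 1·M_2 = 6(Δ_1 - Δ_0) = -30
Natural end conditions: M_0 = M_2 = 0.
Forward elimination and back-substitution give M_0 = 0, M_1 = -15/2, M_2 = 0.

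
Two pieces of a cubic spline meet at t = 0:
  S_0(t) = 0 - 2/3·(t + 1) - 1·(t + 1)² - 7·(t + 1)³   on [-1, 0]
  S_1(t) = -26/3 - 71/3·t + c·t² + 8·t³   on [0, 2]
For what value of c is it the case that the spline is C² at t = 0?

S_0''(t) = -2 - 42·(t + 1), so S_0''(0) = -44. On the right, S_1''(0) = 2c, so c = -22.

-22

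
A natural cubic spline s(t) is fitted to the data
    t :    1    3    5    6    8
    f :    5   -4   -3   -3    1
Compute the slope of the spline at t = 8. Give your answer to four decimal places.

Write σ_i for s''(x_i). With h_i = 2, 2, 1, 2 and divided differences Δ_i = -9/2, 1/2, 0, 2, the continuity of s' gives the tridiagonal system
  2·σ_0 + 8·σ_1 + 2·σ_2 = 6(Δ_1 - Δ_0) = 30
  2·σ_1 + 6·σ_2 + 1·σ_3 = 6(Δ_2 - Δ_1) = -3
  1·σ_2 + 6·σ_3 + 2·σ_4 = 6(Δ_3 - Δ_2) = 12
Natural end conditions: σ_0 = σ_4 = 0.
Forward elimination and back-substitution give σ_0 = 0, σ_1 = 555/128, σ_2 = -75/32, σ_3 = 153/64, σ_4 = 0.
On [6, 8], s'(t) = b_3 + 2c_3·(t - 6) + 3d_3·(t - 6)² with b_3 = Δ_3 - h_3(2σ_3 + σ_4)/6 = 13/32, c_3 = σ_3/2 = 153/128, d_3 = (σ_4 - σ_3)/(6h_3) = -51/256. So s'(8) = 179/64.

2.7969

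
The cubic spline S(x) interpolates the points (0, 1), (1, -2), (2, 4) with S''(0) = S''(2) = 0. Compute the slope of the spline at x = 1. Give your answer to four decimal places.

Put M_i = S'' at the i-th knot. Here h = (1, 1) and Δ = (-3, 6), so the interior equations h_(i-1)·M_(i-1) + 2(h_(i-1)+h_i)·M_i + h_i·M_(i+1) = 6(Δ_i − Δ_(i-1)) read
  1·M_0 + 4·M_1 + 1·M_2 = 6(Δ_1 - Δ_0) = 54
Natural end conditions: M_0 = M_2 = 0.
Solving: M_0 = 0, M_1 = 27/2, M_2 = 0.
On [1, 2], S'(x) = b_1 + 2c_1·(x - 1) + 3d_1·(x - 1)² with b_1 = Δ_1 - h_1(2M_1 + M_2)/6 = 3/2, c_1 = M_1/2 = 27/4, d_1 = (M_2 - M_1)/(6h_1) = -9/4. So S'(1) = 3/2.

1.5000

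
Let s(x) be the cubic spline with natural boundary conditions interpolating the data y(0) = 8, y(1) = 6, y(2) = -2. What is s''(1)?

Let σ_i = s''(x_i). Step sizes h_i = 1, 1; slopes of the chords Δ_i = (y_(i+1) - y_i)/h_i = -2, -8.
  1·σ_0 + 4·σ_1 + 1·σ_2 = 6(Δ_1 - Δ_0) = -36
Natural end conditions: σ_0 = σ_2 = 0.
Hence σ_0 = 0, σ_1 = -9, σ_2 = 0.

-9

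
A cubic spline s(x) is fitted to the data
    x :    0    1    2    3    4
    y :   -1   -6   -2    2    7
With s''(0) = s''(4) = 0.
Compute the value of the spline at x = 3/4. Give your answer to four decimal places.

-5.5469

Let M_i = s''(x_i). Step sizes h_i = 1, 1, 1, 1; slopes of the chords Δ_i = (y_(i+1) - y_i)/h_i = -5, 4, 4, 5.
  1·M_0 + 4·M_1 + 1·M_2 = 6(Δ_1 - Δ_0) = 54
  1·M_1 + 4·M_2 + 1·M_3 = 6(Δ_2 - Δ_1) = 0
  1·M_2 + 4·M_3 + 1·M_4 = 6(Δ_3 - Δ_2) = 6
Natural end conditions: M_0 = M_4 = 0.
Hence M_0 = 0, M_1 = 102/7, M_2 = -30/7, M_3 = 18/7, M_4 = 0.
On [0, 1], s(x) = -1 - 52/7·x + 0·x² + 17/7·x³.
With x = 3/4: s(3/4) = -355/64.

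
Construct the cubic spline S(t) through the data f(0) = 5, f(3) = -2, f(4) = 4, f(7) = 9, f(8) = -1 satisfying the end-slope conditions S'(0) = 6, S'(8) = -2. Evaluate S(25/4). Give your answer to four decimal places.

Put σ_i = S'' at the i-th knot. Here h = (3, 1, 3, 1) and Δ = (-7/3, 6, 5/3, -10), so the interior equations h_(i-1)·σ_(i-1) + 2(h_(i-1)+h_i)·σ_i + h_i·σ_(i+1) = 6(Δ_i − Δ_(i-1)) read
  3·σ_0 + 8·σ_1 + 1·σ_2 = 6(Δ_1 - Δ_0) = 50
  1·σ_1 + 8·σ_2 + 3·σ_3 = 6(Δ_2 - Δ_1) = -26
  3·σ_2 + 8·σ_3 + 1·σ_4 = 6(Δ_3 - Δ_2) = -70
Clamped end conditions give two more equations: 2h_0·σ_0 + h_0·σ_1 = 6(Δ_0 - S'(0)) = -50 and h_3·σ_3 + 2h_3·σ_4 = 6(S'(8) - Δ_3) = 48.
Forward elimination and back-substitution give σ_0 = -1523/108, σ_1 = 623/54, σ_2 = 1/108, σ_3 = -677/54, σ_4 = 3269/108.
On [4, 7], S(t) = 4 + 214/27·(t - 4) + 1/216·(t - 4)² - 1355/1944·(t - 4)³.
With (t - 4) = 9/4: S(25/4) = 21377/1536.

13.9173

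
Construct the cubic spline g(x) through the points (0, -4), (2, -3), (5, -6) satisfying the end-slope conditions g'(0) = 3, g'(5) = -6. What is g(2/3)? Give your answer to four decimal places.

Let m_i = g''(x_i). Step sizes h_i = 2, 3; slopes of the chords Δ_i = (y_(i+1) - y_i)/h_i = 1/2, -1.
  2·m_0 + 10·m_1 + 3·m_2 = 6(Δ_1 - Δ_0) = -9
Clamped end conditions give two more equations: 2h_0·m_0 + h_0·m_1 = 6(Δ_0 - g'(0)) = -15 and h_1·m_1 + 2h_1·m_2 = 6(g'(5) - Δ_1) = -30.
Forward elimination and back-substitution give m_0 = -93/20, m_1 = 9/5, m_2 = -59/10.
On [0, 2], g(x) = -4 + 3·x - 93/40·x² + 43/80·x³.
With x = 2/3: g(2/3) = -388/135.

-2.8741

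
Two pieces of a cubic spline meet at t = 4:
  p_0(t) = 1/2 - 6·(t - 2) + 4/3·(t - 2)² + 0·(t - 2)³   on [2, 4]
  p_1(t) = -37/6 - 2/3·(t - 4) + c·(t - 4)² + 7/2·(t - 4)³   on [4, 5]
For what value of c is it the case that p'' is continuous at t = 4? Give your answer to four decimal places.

1.3333

p_0''(t) = 8/3 + 0·(t - 2), so p_0''(4) = 8/3. On the right, p_1''(4) = 2c, so c = 4/3.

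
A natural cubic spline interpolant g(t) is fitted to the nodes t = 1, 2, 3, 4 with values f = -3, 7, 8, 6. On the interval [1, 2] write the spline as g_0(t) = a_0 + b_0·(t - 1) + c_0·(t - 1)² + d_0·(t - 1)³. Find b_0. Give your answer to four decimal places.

12.2000

Write σ_i for g''(x_i). With h_i = 1, 1, 1 and divided differences Δ_i = 10, 1, -2, the continuity of g' gives the tridiagonal system
  1·σ_0 + 4·σ_1 + 1·σ_2 = 6(Δ_1 - Δ_0) = -54
  1·σ_1 + 4·σ_2 + 1·σ_3 = 6(Δ_2 - Δ_1) = -18
Natural end conditions: σ_0 = σ_3 = 0.
Solving: σ_0 = 0, σ_1 = -66/5, σ_2 = -6/5, σ_3 = 0.
On [1, 2], with g_0(t) = a_0 + b_0·(t - 1) + c_0·(t - 1)² + d_0·(t - 1)³: c_0 = σ_0/2 = 0, d_0 = (σ_1 - σ_0)/(6h_0) = -11/5, b_0 = Δ_0 - h_0(2σ_0 + σ_1)/6 = 61/5.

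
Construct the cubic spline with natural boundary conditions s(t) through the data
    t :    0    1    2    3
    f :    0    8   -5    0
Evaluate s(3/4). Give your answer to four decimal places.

Put M_i = s'' at the i-th knot. Here h = (1, 1, 1) and Δ = (8, -13, 5), so the interior equations h_(i-1)·M_(i-1) + 2(h_(i-1)+h_i)·M_i + h_i·M_(i+1) = 6(Δ_i − Δ_(i-1)) read
  1·M_0 + 4·M_1 + 1·M_2 = 6(Δ_1 - Δ_0) = -126
  1·M_1 + 4·M_2 + 1·M_3 = 6(Δ_2 - Δ_1) = 108
Natural end conditions: M_0 = M_3 = 0.
Solving: M_0 = 0, M_1 = -204/5, M_2 = 186/5, M_3 = 0.
On [0, 1], s(t) = 0 + 74/5·t + 0·t² - 34/5·t³.
With t = 3/4: s(3/4) = 1317/160.

8.2313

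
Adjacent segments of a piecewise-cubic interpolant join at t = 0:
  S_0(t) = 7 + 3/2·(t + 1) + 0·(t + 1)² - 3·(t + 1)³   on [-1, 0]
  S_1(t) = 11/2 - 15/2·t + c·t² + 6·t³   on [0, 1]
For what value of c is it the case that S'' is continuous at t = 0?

S_0''(t) = 0 - 18·(t + 1), so S_0''(0) = -18. On the right, S_1''(0) = 2c, so c = -9.

-9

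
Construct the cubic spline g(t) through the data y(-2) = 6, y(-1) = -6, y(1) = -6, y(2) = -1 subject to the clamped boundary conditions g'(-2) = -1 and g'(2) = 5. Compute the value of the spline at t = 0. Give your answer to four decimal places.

With m_i denoting the second derivative at x_i, h_i = 1, 2, 1, and Δ_i = (y_(i+1) − y_i)/h_i = -12, 0, 5:
  1·m_0 + 6·m_1 + 2·m_2 = 6(Δ_1 - Δ_0) = 72
  2·m_1 + 6·m_2 + 1·m_3 = 6(Δ_2 - Δ_1) = 30
Clamped end conditions give two more equations: 2h_0·m_0 + h_0·m_1 = 6(Δ_0 - g'(-2)) = -66 and h_2·m_2 + 2h_2·m_3 = 6(g'(2) - Δ_2) = 0.
Forward elimination and back-substitution give m_0 = -300/7, m_1 = 138/7, m_2 = -12/7, m_3 = 6/7.
On [-1, 1], g(t) = -6 - 88/7·(t + 1) + 69/7·(t + 1)² - 25/14·(t + 1)³.
With (t + 1) = 1: g(0) = -21/2.

-10.5000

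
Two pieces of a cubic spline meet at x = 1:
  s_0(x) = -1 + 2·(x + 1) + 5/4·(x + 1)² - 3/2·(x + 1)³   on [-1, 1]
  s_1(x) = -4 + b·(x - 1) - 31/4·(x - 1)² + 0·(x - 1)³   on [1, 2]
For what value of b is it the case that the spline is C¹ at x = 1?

s_0'(x) = 2 + 5/2·(x + 1) - 9/2·(x + 1)², so s_0'(1) = -11. On the right, s_1'(1) = b, so b = -11.

-11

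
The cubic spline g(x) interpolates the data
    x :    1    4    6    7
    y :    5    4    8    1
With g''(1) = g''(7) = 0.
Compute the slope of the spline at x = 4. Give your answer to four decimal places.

3.0952

Put m_i = g'' at the i-th knot. Here h = (3, 2, 1) and Δ = (-1/3, 2, -7), so the interior equations h_(i-1)·m_(i-1) + 2(h_(i-1)+h_i)·m_i + h_i·m_(i+1) = 6(Δ_i − Δ_(i-1)) read
  3·m_0 + 10·m_1 + 2·m_2 = 6(Δ_1 - Δ_0) = 14
  2·m_1 + 6·m_2 + 1·m_3 = 6(Δ_2 - Δ_1) = -54
Natural end conditions: m_0 = m_3 = 0.
Solving: m_0 = 0, m_1 = 24/7, m_2 = -71/7, m_3 = 0.
On [4, 6], g'(x) = b_1 + 2c_1·(x - 4) + 3d_1·(x - 4)² with b_1 = Δ_1 - h_1(2m_1 + m_2)/6 = 65/21, c_1 = m_1/2 = 12/7, d_1 = (m_2 - m_1)/(6h_1) = -95/84. So g'(4) = 65/21.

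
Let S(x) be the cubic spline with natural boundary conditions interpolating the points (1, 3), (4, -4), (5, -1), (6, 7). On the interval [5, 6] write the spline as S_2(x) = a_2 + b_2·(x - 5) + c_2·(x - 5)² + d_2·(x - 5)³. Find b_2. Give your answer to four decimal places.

5.7634

Write m_i for S''(x_i). With h_i = 3, 1, 1 and divided differences Δ_i = -7/3, 3, 8, the continuity of S' gives the tridiagonal system
  3·m_0 + 8·m_1 + 1·m_2 = 6(Δ_1 - Δ_0) = 32
  1·m_1 + 4·m_2 + 1·m_3 = 6(Δ_2 - Δ_1) = 30
Natural end conditions: m_0 = m_3 = 0.
Forward elimination and back-substitution give m_0 = 0, m_1 = 98/31, m_2 = 208/31, m_3 = 0.
On [5, 6], with S_2(x) = a_2 + b_2·(x - 5) + c_2·(x - 5)² + d_2·(x - 5)³: c_2 = m_2/2 = 104/31, d_2 = (m_3 - m_2)/(6h_2) = -104/93, b_2 = Δ_2 - h_2(2m_2 + m_3)/6 = 536/93.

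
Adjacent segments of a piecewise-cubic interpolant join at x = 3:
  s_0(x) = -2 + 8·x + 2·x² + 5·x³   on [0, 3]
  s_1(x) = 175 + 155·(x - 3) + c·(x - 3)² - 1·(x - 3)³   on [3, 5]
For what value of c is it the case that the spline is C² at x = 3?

47

s_0''(x) = 4 + 30·x, so s_0''(3) = 94. On the right, s_1''(3) = 2c, so c = 47.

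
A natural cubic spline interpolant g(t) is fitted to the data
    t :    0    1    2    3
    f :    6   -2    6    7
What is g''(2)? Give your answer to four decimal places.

-17.6000

Put M_i = g'' at the i-th knot. Here h = (1, 1, 1) and Δ = (-8, 8, 1), so the interior equations h_(i-1)·M_(i-1) + 2(h_(i-1)+h_i)·M_i + h_i·M_(i+1) = 6(Δ_i − Δ_(i-1)) read
  1·M_0 + 4·M_1 + 1·M_2 = 6(Δ_1 - Δ_0) = 96
  1·M_1 + 4·M_2 + 1·M_3 = 6(Δ_2 - Δ_1) = -42
Natural end conditions: M_0 = M_3 = 0.
Solving: M_0 = 0, M_1 = 142/5, M_2 = -88/5, M_3 = 0.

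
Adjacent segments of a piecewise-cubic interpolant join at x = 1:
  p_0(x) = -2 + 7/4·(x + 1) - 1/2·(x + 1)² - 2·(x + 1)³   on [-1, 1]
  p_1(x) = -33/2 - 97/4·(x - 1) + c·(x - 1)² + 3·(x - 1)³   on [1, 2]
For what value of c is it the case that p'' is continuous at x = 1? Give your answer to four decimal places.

-12.5000

p_0''(x) = -1 - 12·(x + 1), so p_0''(1) = -25. On the right, p_1''(1) = 2c, so c = -25/2.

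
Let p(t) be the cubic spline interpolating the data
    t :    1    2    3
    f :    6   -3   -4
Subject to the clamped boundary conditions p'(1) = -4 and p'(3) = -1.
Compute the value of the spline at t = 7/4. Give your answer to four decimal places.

Put M_i = p'' at the i-th knot. Here h = (1, 1) and Δ = (-9, -1), so the interior equations h_(i-1)·M_(i-1) + 2(h_(i-1)+h_i)·M_i + h_i·M_(i+1) = 6(Δ_i − Δ_(i-1)) read
  1·M_0 + 4·M_1 + 1·M_2 = 6(Δ_1 - Δ_0) = 48
Clamped end conditions give two more equations: 2h_0·M_0 + h_0·M_1 = 6(Δ_0 - p'(1)) = -30 and h_1·M_1 + 2h_1·M_2 = 6(p'(3) - Δ_1) = 0.
Solving the tridiagonal system: M_0 = -51/2, M_1 = 21, M_2 = -21/2.
On [1, 2], p(t) = 6 - 4·(t - 1) - 51/4·(t - 1)² + 31/4·(t - 1)³.
With (t - 1) = 3/4: p(7/4) = -231/256.

-0.9023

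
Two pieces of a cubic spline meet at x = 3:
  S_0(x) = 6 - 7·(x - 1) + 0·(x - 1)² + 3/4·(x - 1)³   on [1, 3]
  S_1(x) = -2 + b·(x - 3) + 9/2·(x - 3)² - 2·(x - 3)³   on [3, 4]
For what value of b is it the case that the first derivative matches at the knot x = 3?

S_0'(x) = -7 + 0·(x - 1) + 9/4·(x - 1)², so S_0'(3) = 2. On the right, S_1'(3) = b, so b = 2.

2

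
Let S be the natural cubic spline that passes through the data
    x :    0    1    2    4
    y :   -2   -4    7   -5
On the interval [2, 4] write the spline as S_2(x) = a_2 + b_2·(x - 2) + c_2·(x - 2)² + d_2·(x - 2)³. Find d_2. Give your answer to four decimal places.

Write σ_i for S''(x_i). With h_i = 1, 1, 2 and divided differences Δ_i = -2, 11, -6, the continuity of S' gives the tridiagonal system
  1·σ_0 + 4·σ_1 + 1·σ_2 = 6(Δ_1 - Δ_0) = 78
  1·σ_1 + 6·σ_2 + 2·σ_3 = 6(Δ_2 - Δ_1) = -102
Natural end conditions: σ_0 = σ_3 = 0.
Solving the tridiagonal system: σ_0 = 0, σ_1 = 570/23, σ_2 = -486/23, σ_3 = 0.
On [2, 4], with S_2(x) = a_2 + b_2·(x - 2) + c_2·(x - 2)² + d_2·(x - 2)³: c_2 = σ_2/2 = -243/23, d_2 = (σ_3 - σ_2)/(6h_2) = 81/46, b_2 = Δ_2 - h_2(2σ_2 + σ_3)/6 = 186/23.

1.7609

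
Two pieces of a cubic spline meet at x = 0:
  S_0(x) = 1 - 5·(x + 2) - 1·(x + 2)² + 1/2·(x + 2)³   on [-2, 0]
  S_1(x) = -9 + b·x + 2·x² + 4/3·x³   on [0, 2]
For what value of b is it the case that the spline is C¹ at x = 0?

S_0'(x) = -5 - 2·(x + 2) + 3/2·(x + 2)², so S_0'(0) = -3. On the right, S_1'(0) = b, so b = -3.

-3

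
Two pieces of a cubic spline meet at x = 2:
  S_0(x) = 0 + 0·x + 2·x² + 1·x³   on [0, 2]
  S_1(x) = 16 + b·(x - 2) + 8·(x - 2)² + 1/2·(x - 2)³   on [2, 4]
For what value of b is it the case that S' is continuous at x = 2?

S_0'(x) = 0 + 4·x + 3·x², so S_0'(2) = 20. On the right, S_1'(2) = b, so b = 20.

20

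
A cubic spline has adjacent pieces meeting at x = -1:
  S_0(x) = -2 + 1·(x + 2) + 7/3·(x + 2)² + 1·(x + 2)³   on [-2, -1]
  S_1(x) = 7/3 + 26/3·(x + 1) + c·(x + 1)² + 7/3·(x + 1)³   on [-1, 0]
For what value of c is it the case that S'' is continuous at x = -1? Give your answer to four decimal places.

5.3333

S_0''(x) = 14/3 + 6·(x + 2), so S_0''(-1) = 32/3. On the right, S_1''(-1) = 2c, so c = 16/3.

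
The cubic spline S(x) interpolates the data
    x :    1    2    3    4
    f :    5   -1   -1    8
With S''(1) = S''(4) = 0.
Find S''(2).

Let m_i = S''(x_i). Step sizes h_i = 1, 1, 1; slopes of the chords Δ_i = (y_(i+1) - y_i)/h_i = -6, 0, 9.
  1·m_0 + 4·m_1 + 1·m_2 = 6(Δ_1 - Δ_0) = 36
  1·m_1 + 4·m_2 + 1·m_3 = 6(Δ_2 - Δ_1) = 54
Natural end conditions: m_0 = m_3 = 0.
Forward elimination and back-substitution give m_0 = 0, m_1 = 6, m_2 = 12, m_3 = 0.

6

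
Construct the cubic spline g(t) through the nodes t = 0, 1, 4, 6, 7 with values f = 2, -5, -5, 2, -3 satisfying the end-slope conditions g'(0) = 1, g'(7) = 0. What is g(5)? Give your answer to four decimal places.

1.1334

Write M_i for g''(x_i). With h_i = 1, 3, 2, 1 and divided differences Δ_i = -7, 0, 7/2, -5, the continuity of g' gives the tridiagonal system
  1·M_0 + 8·M_1 + 3·M_2 = 6(Δ_1 - Δ_0) = 42
  3·M_1 + 10·M_2 + 2·M_3 = 6(Δ_2 - Δ_1) = 21
  2·M_2 + 6·M_3 + 1·M_4 = 6(Δ_3 - Δ_2) = -51
Clamped end conditions give two more equations: 2h_0·M_0 + h_0·M_1 = 6(Δ_0 - g'(0)) = -48 and h_3·M_3 + 2h_3·M_4 = 6(g'(7) - Δ_3) = 30.
Hence M_0 = -4135/148, M_1 = 583/74, M_2 = 341/148, M_3 = -475/37, M_4 = 1585/74.
On [4, 6], g(t) = -5 + 231/37·(t - 4) + 341/296·(t - 4)² - 747/592·(t - 4)³.
With (t - 4) = 1: g(5) = 671/592.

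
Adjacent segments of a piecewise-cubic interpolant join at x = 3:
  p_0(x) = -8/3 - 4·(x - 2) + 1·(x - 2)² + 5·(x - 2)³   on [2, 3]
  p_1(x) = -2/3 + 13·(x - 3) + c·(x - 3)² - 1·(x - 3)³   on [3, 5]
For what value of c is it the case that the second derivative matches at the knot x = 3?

16

p_0''(x) = 2 + 30·(x - 2), so p_0''(3) = 32. On the right, p_1''(3) = 2c, so c = 16.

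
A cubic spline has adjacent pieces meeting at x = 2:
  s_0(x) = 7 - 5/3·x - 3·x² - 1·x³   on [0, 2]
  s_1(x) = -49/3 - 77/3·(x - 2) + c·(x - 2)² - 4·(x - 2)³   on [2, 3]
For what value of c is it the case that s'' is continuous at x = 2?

s_0''(x) = -6 - 6·x, so s_0''(2) = -18. On the right, s_1''(2) = 2c, so c = -9.

-9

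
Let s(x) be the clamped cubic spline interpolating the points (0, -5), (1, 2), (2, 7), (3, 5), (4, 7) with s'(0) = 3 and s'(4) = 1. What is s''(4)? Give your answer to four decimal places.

-8.6429

With m_i denoting the second derivative at x_i, h_i = 1, 1, 1, 1, and Δ_i = (y_(i+1) − y_i)/h_i = 7, 5, -2, 2:
  1·m_0 + 4·m_1 + 1·m_2 = 6(Δ_1 - Δ_0) = -12
  1·m_1 + 4·m_2 + 1·m_3 = 6(Δ_2 - Δ_1) = -42
  1·m_2 + 4·m_3 + 1·m_4 = 6(Δ_3 - Δ_2) = 24
Clamped end conditions give two more equations: 2h_0·m_0 + h_0·m_1 = 6(Δ_0 - s'(0)) = 24 and h_3·m_3 + 2h_3·m_4 = 6(s'(4) - Δ_3) = -6.
Hence m_0 = 191/14, m_1 = -23/7, m_2 = -25/2, m_3 = 79/7, m_4 = -121/14.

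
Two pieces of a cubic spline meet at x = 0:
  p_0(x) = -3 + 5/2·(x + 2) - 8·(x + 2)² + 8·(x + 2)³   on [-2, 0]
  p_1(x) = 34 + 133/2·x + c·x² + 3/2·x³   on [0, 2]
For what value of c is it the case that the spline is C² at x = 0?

40

p_0''(x) = -16 + 48·(x + 2), so p_0''(0) = 80. On the right, p_1''(0) = 2c, so c = 40.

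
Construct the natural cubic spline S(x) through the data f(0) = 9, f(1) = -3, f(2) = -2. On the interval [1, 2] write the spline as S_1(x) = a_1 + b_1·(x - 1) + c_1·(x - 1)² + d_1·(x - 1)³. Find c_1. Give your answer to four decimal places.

9.7500

Put M_i = S'' at the i-th knot. Here h = (1, 1) and Δ = (-12, 1), so the interior equations h_(i-1)·M_(i-1) + 2(h_(i-1)+h_i)·M_i + h_i·M_(i+1) = 6(Δ_i − Δ_(i-1)) read
  1·M_0 + 4·M_1 + 1·M_2 = 6(Δ_1 - Δ_0) = 78
Natural end conditions: M_0 = M_2 = 0.
Solving the tridiagonal system: M_0 = 0, M_1 = 39/2, M_2 = 0.
On [1, 2], with S_1(x) = a_1 + b_1·(x - 1) + c_1·(x - 1)² + d_1·(x - 1)³: c_1 = M_1/2 = 39/4, d_1 = (M_2 - M_1)/(6h_1) = -13/4, b_1 = Δ_1 - h_1(2M_1 + M_2)/6 = -11/2.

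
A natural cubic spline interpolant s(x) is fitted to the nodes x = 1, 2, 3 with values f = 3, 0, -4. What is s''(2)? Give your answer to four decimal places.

-1.5000

Write σ_i for s''(x_i). With h_i = 1, 1 and divided differences Δ_i = -3, -4, the continuity of s' gives the tridiagonal system
  1·σ_0 + 4·σ_1 + 1·σ_2 = 6(Δ_1 - Δ_0) = -6
Natural end conditions: σ_0 = σ_2 = 0.
Solving the tridiagonal system: σ_0 = 0, σ_1 = -3/2, σ_2 = 0.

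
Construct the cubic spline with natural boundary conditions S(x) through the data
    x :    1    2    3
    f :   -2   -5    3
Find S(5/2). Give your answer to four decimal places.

Write M_i for S''(x_i). With h_i = 1, 1 and divided differences Δ_i = -3, 8, the continuity of S' gives the tridiagonal system
  1·M_0 + 4·M_1 + 1·M_2 = 6(Δ_1 - Δ_0) = 66
Natural end conditions: M_0 = M_2 = 0.
Solving the tridiagonal system: M_0 = 0, M_1 = 33/2, M_2 = 0.
On [2, 3], S(x) = -5 + 5/2·(x - 2) + 33/4·(x - 2)² - 11/4·(x - 2)³.
With (x - 2) = 1/2: S(5/2) = -65/32.

-2.0313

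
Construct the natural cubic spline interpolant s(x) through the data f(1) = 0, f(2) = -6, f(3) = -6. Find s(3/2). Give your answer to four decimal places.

-3.5625

With M_i denoting the second derivative at x_i, h_i = 1, 1, and Δ_i = (y_(i+1) − y_i)/h_i = -6, 0:
  1·M_0 + 4·M_1 + 1·M_2 = 6(Δ_1 - Δ_0) = 36
Natural end conditions: M_0 = M_2 = 0.
Forward elimination and back-substitution give M_0 = 0, M_1 = 9, M_2 = 0.
On [1, 2], s(x) = 0 - 15/2·(x - 1) + 0·(x - 1)² + 3/2·(x - 1)³.
With (x - 1) = 1/2: s(3/2) = -57/16.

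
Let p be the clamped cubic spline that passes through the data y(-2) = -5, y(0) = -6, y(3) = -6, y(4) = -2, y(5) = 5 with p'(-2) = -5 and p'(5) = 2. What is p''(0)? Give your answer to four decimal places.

Put M_i = p'' at the i-th knot. Here h = (2, 3, 1, 1) and Δ = (-1/2, 0, 4, 7), so the interior equations h_(i-1)·M_(i-1) + 2(h_(i-1)+h_i)·M_i + h_i·M_(i+1) = 6(Δ_i − Δ_(i-1)) read
  2·M_0 + 10·M_1 + 3·M_2 = 6(Δ_1 - Δ_0) = 3
  3·M_1 + 8·M_2 + 1·M_3 = 6(Δ_2 - Δ_1) = 24
  1·M_2 + 4·M_3 + 1·M_4 = 6(Δ_3 - Δ_2) = 18
Clamped end conditions give two more equations: 2h_0·M_0 + h_0·M_1 = 6(Δ_0 - p'(-2)) = 27 and h_3·M_3 + 2h_3·M_4 = 6(p'(5) - Δ_3) = -30.
Solving the tridiagonal system: M_0 = 1463/188, M_1 = -97/47, M_2 = 253/94, M_3 = 407/47, M_4 = -1817/94.

-2.0638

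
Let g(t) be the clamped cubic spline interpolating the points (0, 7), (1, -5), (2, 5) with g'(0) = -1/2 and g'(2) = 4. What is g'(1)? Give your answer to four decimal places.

-2.3750

With m_i denoting the second derivative at x_i, h_i = 1, 1, and Δ_i = (y_(i+1) − y_i)/h_i = -12, 10:
  1·m_0 + 4·m_1 + 1·m_2 = 6(Δ_1 - Δ_0) = 132
Clamped end conditions give two more equations: 2h_0·m_0 + h_0·m_1 = 6(Δ_0 - g'(0)) = -69 and h_1·m_1 + 2h_1·m_2 = 6(g'(2) - Δ_1) = -36.
Forward elimination and back-substitution give m_0 = -261/4, m_1 = 123/2, m_2 = -195/4.
On [1, 2], g'(t) = b_1 + 2c_1·(t - 1) + 3d_1·(t - 1)² with b_1 = Δ_1 - h_1(2m_1 + m_2)/6 = -19/8, c_1 = m_1/2 = 123/4, d_1 = (m_2 - m_1)/(6h_1) = -147/8. So g'(1) = -19/8.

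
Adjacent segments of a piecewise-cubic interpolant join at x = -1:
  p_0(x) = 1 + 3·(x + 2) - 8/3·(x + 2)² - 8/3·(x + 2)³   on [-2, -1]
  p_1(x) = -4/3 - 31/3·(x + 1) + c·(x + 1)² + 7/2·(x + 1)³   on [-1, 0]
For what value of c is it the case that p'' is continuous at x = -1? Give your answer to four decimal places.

-10.6667

p_0''(x) = -16/3 - 16·(x + 2), so p_0''(-1) = -64/3. On the right, p_1''(-1) = 2c, so c = -32/3.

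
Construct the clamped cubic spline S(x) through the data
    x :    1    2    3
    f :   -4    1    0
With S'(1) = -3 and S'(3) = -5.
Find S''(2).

-16

With M_i denoting the second derivative at x_i, h_i = 1, 1, and Δ_i = (y_(i+1) − y_i)/h_i = 5, -1:
  1·M_0 + 4·M_1 + 1·M_2 = 6(Δ_1 - Δ_0) = -36
Clamped end conditions give two more equations: 2h_0·M_0 + h_0·M_1 = 6(Δ_0 - S'(1)) = 48 and h_1·M_1 + 2h_1·M_2 = 6(S'(3) - Δ_1) = -24.
Solving: M_0 = 32, M_1 = -16, M_2 = -4.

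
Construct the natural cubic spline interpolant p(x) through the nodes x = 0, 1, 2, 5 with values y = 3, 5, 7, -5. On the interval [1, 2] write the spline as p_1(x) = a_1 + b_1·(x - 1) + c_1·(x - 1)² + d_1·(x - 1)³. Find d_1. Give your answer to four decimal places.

-0.9677

With σ_i denoting the second derivative at x_i, h_i = 1, 1, 3, and Δ_i = (y_(i+1) − y_i)/h_i = 2, 2, -4:
  1·σ_0 + 4·σ_1 + 1·σ_2 = 6(Δ_1 - Δ_0) = 0
  1·σ_1 + 8·σ_2 + 3·σ_3 = 6(Δ_2 - Δ_1) = -36
Natural end conditions: σ_0 = σ_3 = 0.
Hence σ_0 = 0, σ_1 = 36/31, σ_2 = -144/31, σ_3 = 0.
On [1, 2], with p_1(x) = a_1 + b_1·(x - 1) + c_1·(x - 1)² + d_1·(x - 1)³: c_1 = σ_1/2 = 18/31, d_1 = (σ_2 - σ_1)/(6h_1) = -30/31, b_1 = Δ_1 - h_1(2σ_1 + σ_2)/6 = 74/31.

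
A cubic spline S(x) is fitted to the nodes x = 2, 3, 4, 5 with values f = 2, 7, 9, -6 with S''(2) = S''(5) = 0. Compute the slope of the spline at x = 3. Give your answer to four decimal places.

Let M_i = S''(x_i). Step sizes h_i = 1, 1, 1; slopes of the chords Δ_i = (y_(i+1) - y_i)/h_i = 5, 2, -15.
  1·M_0 + 4·M_1 + 1·M_2 = 6(Δ_1 - Δ_0) = -18
  1·M_1 + 4·M_2 + 1·M_3 = 6(Δ_2 - Δ_1) = -102
Natural end conditions: M_0 = M_3 = 0.
Solving: M_0 = 0, M_1 = 2, M_2 = -26, M_3 = 0.
On [3, 4], S'(x) = b_1 + 2c_1·(x - 3) + 3d_1·(x - 3)² with b_1 = Δ_1 - h_1(2M_1 + M_2)/6 = 17/3, c_1 = M_1/2 = 1, d_1 = (M_2 - M_1)/(6h_1) = -14/3. So S'(3) = 17/3.

5.6667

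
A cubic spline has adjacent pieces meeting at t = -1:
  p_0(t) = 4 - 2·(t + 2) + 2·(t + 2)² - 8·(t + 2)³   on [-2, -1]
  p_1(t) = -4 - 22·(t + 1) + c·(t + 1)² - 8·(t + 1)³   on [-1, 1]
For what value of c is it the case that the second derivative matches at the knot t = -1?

-22

p_0''(t) = 4 - 48·(t + 2), so p_0''(-1) = -44. On the right, p_1''(-1) = 2c, so c = -22.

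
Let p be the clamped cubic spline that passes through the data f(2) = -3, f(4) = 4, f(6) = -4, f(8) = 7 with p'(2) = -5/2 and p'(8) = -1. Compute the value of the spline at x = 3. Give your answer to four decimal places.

Let M_i = p''(x_i). Step sizes h_i = 2, 2, 2; slopes of the chords Δ_i = (y_(i+1) - y_i)/h_i = 7/2, -4, 11/2.
  2·M_0 + 8·M_1 + 2·M_2 = 6(Δ_1 - Δ_0) = -45
  2·M_1 + 8·M_2 + 2·M_3 = 6(Δ_2 - Δ_1) = 57
Clamped end conditions give two more equations: 2h_0·M_0 + h_0·M_1 = 6(Δ_0 - p'(2)) = 36 and h_2·M_2 + 2h_2·M_3 = 6(p'(8) - Δ_2) = -39.
Hence M_0 = 78/5, M_1 = -66/5, M_2 = 147/10, M_3 = -171/10.
On [2, 4], p(x) = -3 - 5/2·(x - 2) + 39/5·(x - 2)² - 12/5·(x - 2)³.
With (x - 2) = 1: p(3) = -1/10.

-0.1000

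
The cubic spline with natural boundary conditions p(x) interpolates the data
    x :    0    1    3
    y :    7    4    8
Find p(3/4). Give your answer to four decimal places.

4.4766

With σ_i denoting the second derivative at x_i, h_i = 1, 2, and Δ_i = (y_(i+1) − y_i)/h_i = -3, 2:
  1·σ_0 + 6·σ_1 + 2·σ_2 = 6(Δ_1 - Δ_0) = 30
Natural end conditions: σ_0 = σ_2 = 0.
Hence σ_0 = 0, σ_1 = 5, σ_2 = 0.
On [0, 1], p(x) = 7 - 23/6·x + 0·x² + 5/6·x³.
With x = 3/4: p(3/4) = 573/128.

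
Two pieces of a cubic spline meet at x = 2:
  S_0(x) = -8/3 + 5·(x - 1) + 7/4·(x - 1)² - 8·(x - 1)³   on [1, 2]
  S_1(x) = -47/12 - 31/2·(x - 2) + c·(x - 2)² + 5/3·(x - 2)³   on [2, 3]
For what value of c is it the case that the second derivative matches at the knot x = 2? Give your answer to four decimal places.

S_0''(x) = 7/2 - 48·(x - 1), so S_0''(2) = -89/2. On the right, S_1''(2) = 2c, so c = -89/4.

-22.2500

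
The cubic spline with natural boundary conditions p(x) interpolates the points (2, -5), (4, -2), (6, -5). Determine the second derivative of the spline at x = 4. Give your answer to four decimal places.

-2.2500

Let σ_i = p''(x_i). Step sizes h_i = 2, 2; slopes of the chords Δ_i = (y_(i+1) - y_i)/h_i = 3/2, -3/2.
  2·σ_0 + 8·σ_1 + 2·σ_2 = 6(Δ_1 - Δ_0) = -18
Natural end conditions: σ_0 = σ_2 = 0.
Hence σ_0 = 0, σ_1 = -9/4, σ_2 = 0.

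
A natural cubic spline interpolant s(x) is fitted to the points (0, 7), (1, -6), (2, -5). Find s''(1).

Put M_i = s'' at the i-th knot. Here h = (1, 1) and Δ = (-13, 1), so the interior equations h_(i-1)·M_(i-1) + 2(h_(i-1)+h_i)·M_i + h_i·M_(i+1) = 6(Δ_i − Δ_(i-1)) read
  1·M_0 + 4·M_1 + 1·M_2 = 6(Δ_1 - Δ_0) = 84
Natural end conditions: M_0 = M_2 = 0.
Forward elimination and back-substitution give M_0 = 0, M_1 = 21, M_2 = 0.

21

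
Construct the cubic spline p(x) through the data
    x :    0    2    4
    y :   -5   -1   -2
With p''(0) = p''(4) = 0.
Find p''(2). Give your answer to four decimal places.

-1.8750

Put M_i = p'' at the i-th knot. Here h = (2, 2) and Δ = (2, -1/2), so the interior equations h_(i-1)·M_(i-1) + 2(h_(i-1)+h_i)·M_i + h_i·M_(i+1) = 6(Δ_i − Δ_(i-1)) read
  2·M_0 + 8·M_1 + 2·M_2 = 6(Δ_1 - Δ_0) = -15
Natural end conditions: M_0 = M_2 = 0.
Solving the tridiagonal system: M_0 = 0, M_1 = -15/8, M_2 = 0.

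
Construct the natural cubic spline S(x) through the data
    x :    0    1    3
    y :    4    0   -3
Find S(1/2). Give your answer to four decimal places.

1.8438

Write m_i for S''(x_i). With h_i = 1, 2 and divided differences Δ_i = -4, -3/2, the continuity of S' gives the tridiagonal system
  1·m_0 + 6·m_1 + 2·m_2 = 6(Δ_1 - Δ_0) = 15
Natural end conditions: m_0 = m_2 = 0.
Solving the tridiagonal system: m_0 = 0, m_1 = 5/2, m_2 = 0.
On [0, 1], S(x) = 4 - 53/12·x + 0·x² + 5/12·x³.
With x = 1/2: S(1/2) = 59/32.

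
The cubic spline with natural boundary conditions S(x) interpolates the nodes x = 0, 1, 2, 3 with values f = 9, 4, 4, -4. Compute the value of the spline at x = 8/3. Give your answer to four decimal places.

-0.6025

With σ_i denoting the second derivative at x_i, h_i = 1, 1, 1, and Δ_i = (y_(i+1) − y_i)/h_i = -5, 0, -8:
  1·σ_0 + 4·σ_1 + 1·σ_2 = 6(Δ_1 - Δ_0) = 30
  1·σ_1 + 4·σ_2 + 1·σ_3 = 6(Δ_2 - Δ_1) = -48
Natural end conditions: σ_0 = σ_3 = 0.
Forward elimination and back-substitution give σ_0 = 0, σ_1 = 56/5, σ_2 = -74/5, σ_3 = 0.
On [2, 3], S(x) = 4 - 46/15·(x - 2) - 37/5·(x - 2)² + 37/15·(x - 2)³.
With (x - 2) = 2/3: S(8/3) = -244/405.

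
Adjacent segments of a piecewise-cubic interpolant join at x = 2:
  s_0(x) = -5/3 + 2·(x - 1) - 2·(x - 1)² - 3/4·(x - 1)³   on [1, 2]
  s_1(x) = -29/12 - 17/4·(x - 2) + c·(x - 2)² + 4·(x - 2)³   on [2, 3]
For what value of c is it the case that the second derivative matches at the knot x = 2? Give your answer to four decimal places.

-4.2500

s_0''(x) = -4 - 9/2·(x - 1), so s_0''(2) = -17/2. On the right, s_1''(2) = 2c, so c = -17/4.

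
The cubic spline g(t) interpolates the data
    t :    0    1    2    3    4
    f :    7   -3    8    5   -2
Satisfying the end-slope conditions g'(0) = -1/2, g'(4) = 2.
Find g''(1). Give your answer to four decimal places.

53.6071

With σ_i denoting the second derivative at x_i, h_i = 1, 1, 1, 1, and Δ_i = (y_(i+1) − y_i)/h_i = -10, 11, -3, -7:
  1·σ_0 + 4·σ_1 + 1·σ_2 = 6(Δ_1 - Δ_0) = 126
  1·σ_1 + 4·σ_2 + 1·σ_3 = 6(Δ_2 - Δ_1) = -84
  1·σ_2 + 4·σ_3 + 1·σ_4 = 6(Δ_3 - Δ_2) = -24
Clamped end conditions give two more equations: 2h_0·σ_0 + h_0·σ_1 = 6(Δ_0 - g'(0)) = -57 and h_3·σ_3 + 2h_3·σ_4 = 6(g'(4) - Δ_3) = 54.
Forward elimination and back-substitution give σ_0 = -3097/56, σ_1 = 1501/28, σ_2 = -265/8, σ_3 = -143/28, σ_4 = 1655/56.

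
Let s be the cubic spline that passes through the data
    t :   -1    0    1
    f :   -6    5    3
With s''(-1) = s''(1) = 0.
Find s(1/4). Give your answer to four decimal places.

5.5664

Let M_i = s''(x_i). Step sizes h_i = 1, 1; slopes of the chords Δ_i = (y_(i+1) - y_i)/h_i = 11, -2.
  1·M_0 + 4·M_1 + 1·M_2 = 6(Δ_1 - Δ_0) = -78
Natural end conditions: M_0 = M_2 = 0.
Solving: M_0 = 0, M_1 = -39/2, M_2 = 0.
On [0, 1], s(t) = 5 + 9/2·t - 39/4·t² + 13/4·t³.
With t = 1/4: s(1/4) = 1425/256.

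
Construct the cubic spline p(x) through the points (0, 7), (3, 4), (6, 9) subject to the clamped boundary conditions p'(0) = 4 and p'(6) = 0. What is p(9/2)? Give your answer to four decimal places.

6.3125

Write M_i for p''(x_i). With h_i = 3, 3 and divided differences Δ_i = -1, 5/3, the continuity of p' gives the tridiagonal system
  3·M_0 + 12·M_1 + 3·M_2 = 6(Δ_1 - Δ_0) = 16
Clamped end conditions give two more equations: 2h_0·M_0 + h_0·M_1 = 6(Δ_0 - p'(0)) = -30 and h_1·M_1 + 2h_1·M_2 = 6(p'(6) - Δ_1) = -10.
Solving: M_0 = -7, M_1 = 4, M_2 = -11/3.
On [3, 6], p(x) = 4 - 1/2·(x - 3) + 2·(x - 3)² - 23/54·(x - 3)³.
With (x - 3) = 3/2: p(9/2) = 101/16.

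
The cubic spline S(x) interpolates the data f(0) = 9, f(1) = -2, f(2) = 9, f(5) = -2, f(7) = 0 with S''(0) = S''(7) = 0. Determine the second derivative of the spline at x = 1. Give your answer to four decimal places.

Put σ_i = S'' at the i-th knot. Here h = (1, 1, 3, 2) and Δ = (-11, 11, -11/3, 1), so the interior equations h_(i-1)·σ_(i-1) + 2(h_(i-1)+h_i)·σ_i + h_i·σ_(i+1) = 6(Δ_i − Δ_(i-1)) read
  1·σ_0 + 4·σ_1 + 1·σ_2 = 6(Δ_1 - Δ_0) = 132
  1·σ_1 + 8·σ_2 + 3·σ_3 = 6(Δ_2 - Δ_1) = -88
  3·σ_2 + 10·σ_3 + 2·σ_4 = 6(Δ_3 - Δ_2) = 28
Natural end conditions: σ_0 = σ_4 = 0.
Hence σ_0 = 0, σ_1 = 5168/137, σ_2 = -2588/137, σ_3 = 1160/137, σ_4 = 0.

37.7226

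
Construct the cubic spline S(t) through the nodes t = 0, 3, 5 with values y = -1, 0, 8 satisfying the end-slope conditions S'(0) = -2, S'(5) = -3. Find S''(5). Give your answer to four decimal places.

Put M_i = S'' at the i-th knot. Here h = (3, 2) and Δ = (1/3, 4), so the interior equations h_(i-1)·M_(i-1) + 2(h_(i-1)+h_i)·M_i + h_i·M_(i+1) = 6(Δ_i − Δ_(i-1)) read
  3·M_0 + 10·M_1 + 2·M_2 = 6(Δ_1 - Δ_0) = 22
Clamped end conditions give two more equations: 2h_0·M_0 + h_0·M_1 = 6(Δ_0 - S'(0)) = 14 and h_1·M_1 + 2h_1·M_2 = 6(S'(5) - Δ_1) = -42.
Forward elimination and back-substitution give M_0 = -1/15, M_1 = 24/5, M_2 = -129/10.

-12.9000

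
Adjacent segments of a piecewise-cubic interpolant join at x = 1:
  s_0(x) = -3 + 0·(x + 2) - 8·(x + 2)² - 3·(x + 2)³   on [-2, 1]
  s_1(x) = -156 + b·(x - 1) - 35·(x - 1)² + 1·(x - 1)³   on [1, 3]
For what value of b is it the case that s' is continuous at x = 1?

s_0'(x) = 0 - 16·(x + 2) - 9·(x + 2)², so s_0'(1) = -129. On the right, s_1'(1) = b, so b = -129.

-129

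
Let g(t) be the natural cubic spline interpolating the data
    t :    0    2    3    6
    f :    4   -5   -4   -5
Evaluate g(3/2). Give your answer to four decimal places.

Put M_i = g'' at the i-th knot. Here h = (2, 1, 3) and Δ = (-9/2, 1, -1/3), so the interior equations h_(i-1)·M_(i-1) + 2(h_(i-1)+h_i)·M_i + h_i·M_(i+1) = 6(Δ_i − Δ_(i-1)) read
  2·M_0 + 6·M_1 + 1·M_2 = 6(Δ_1 - Δ_0) = 33
  1·M_1 + 8·M_2 + 3·M_3 = 6(Δ_2 - Δ_1) = -8
Natural end conditions: M_0 = M_3 = 0.
Hence M_0 = 0, M_1 = 272/47, M_2 = -81/47, M_3 = 0.
On [0, 2], g(t) = 4 - 1813/282·t + 0·t² + 68/141·t³.
With t = 3/2: g(3/2) = -755/188.

-4.0160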